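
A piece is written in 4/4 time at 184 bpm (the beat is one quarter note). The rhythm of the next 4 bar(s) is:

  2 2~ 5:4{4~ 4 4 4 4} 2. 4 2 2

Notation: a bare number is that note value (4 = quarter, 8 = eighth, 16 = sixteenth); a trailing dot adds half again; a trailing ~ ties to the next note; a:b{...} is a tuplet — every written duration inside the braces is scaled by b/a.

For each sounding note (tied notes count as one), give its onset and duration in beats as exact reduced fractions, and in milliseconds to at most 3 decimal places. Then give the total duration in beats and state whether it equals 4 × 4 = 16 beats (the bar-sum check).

1) 0.0ms=0b +652.174ms=2b
2) 652.174ms=2b +1173.913ms=18/5b
3) 1826.087ms=28/5b +260.87ms=4/5b
4) 2086.957ms=32/5b +260.87ms=4/5b
5) 2347.826ms=36/5b +260.87ms=4/5b
6) 2608.696ms=8b +978.261ms=3b
7) 3586.957ms=11b +326.087ms=1b
8) 3913.043ms=12b +652.174ms=2b
9) 4565.217ms=14b +652.174ms=2b
Σ=16b of 16 (184bpm 4/4) — PASS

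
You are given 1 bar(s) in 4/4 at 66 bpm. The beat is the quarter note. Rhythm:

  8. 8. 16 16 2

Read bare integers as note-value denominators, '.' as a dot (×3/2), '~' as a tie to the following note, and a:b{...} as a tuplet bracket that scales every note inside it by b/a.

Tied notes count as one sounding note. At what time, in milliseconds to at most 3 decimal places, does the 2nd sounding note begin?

1. 0.0ms @ 0 + 681.818ms (3/4)
2. 681.818ms @ 3/4 + 681.818ms (3/4)
3. 1363.636ms @ 3/2 + 227.273ms (1/4)
4. 1590.909ms @ 7/4 + 227.273ms (1/4)
5. 1818.182ms @ 2 + 1818.182ms (2)

note 2 onset = 3/4b = 681.818ms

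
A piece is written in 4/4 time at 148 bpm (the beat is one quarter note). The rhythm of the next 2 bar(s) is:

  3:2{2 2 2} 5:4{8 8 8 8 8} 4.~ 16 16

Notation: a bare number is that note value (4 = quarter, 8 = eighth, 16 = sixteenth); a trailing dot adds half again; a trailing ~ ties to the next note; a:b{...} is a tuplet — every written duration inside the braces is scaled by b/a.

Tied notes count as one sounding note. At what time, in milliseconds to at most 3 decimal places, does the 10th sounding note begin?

1. 0.0ms @ 0 + 540.541ms (4/3)
2. 540.541ms @ 4/3 + 540.541ms (4/3)
3. 1081.081ms @ 8/3 + 540.541ms (4/3)
4. 1621.622ms @ 4 + 162.162ms (2/5)
5. 1783.784ms @ 22/5 + 162.162ms (2/5)
6. 1945.946ms @ 24/5 + 162.162ms (2/5)
7. 2108.108ms @ 26/5 + 162.162ms (2/5)
8. 2270.27ms @ 28/5 + 162.162ms (2/5)
9. 2432.432ms @ 6 + 709.459ms (7/4)
10. 3141.892ms @ 31/4 + 101.351ms (1/4)

note 10 onset = 31/4b = 3141.892ms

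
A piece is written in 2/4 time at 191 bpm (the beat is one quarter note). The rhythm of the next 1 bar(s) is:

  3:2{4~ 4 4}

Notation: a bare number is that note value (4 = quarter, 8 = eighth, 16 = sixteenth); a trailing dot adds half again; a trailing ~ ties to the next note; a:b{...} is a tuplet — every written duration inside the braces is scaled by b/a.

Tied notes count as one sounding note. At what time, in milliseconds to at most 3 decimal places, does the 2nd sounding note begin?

1. 0.0ms @ 0 + 418.848ms (4/3)
2. 418.848ms @ 4/3 + 209.424ms (2/3)

note 2 onset = 4/3b = 418.848ms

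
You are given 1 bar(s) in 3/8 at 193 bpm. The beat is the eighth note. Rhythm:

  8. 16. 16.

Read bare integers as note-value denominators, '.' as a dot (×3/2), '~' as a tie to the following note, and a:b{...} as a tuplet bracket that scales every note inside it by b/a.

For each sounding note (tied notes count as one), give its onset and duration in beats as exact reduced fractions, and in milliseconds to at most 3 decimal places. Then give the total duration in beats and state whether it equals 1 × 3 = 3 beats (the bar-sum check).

1) 0.0ms=0b +466.321ms=3/2b
2) 466.321ms=3/2b +233.161ms=3/4b
3) 699.482ms=9/4b +233.161ms=3/4b
Σ=3b of 3 (193bpm 3/8) — PASS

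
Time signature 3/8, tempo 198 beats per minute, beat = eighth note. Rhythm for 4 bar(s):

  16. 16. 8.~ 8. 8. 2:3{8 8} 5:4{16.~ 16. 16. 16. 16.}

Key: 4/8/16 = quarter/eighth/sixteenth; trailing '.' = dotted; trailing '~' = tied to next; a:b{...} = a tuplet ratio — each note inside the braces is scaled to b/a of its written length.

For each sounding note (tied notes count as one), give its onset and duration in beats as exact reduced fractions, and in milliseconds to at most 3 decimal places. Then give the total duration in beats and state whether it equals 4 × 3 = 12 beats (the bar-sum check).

1) 0.0ms=0b +227.273ms=3/4b
2) 227.273ms=3/4b +227.273ms=3/4b
3) 454.545ms=3/2b +909.091ms=3b
4) 1363.636ms=9/2b +454.545ms=3/2b
5) 1818.182ms=6b +454.545ms=3/2b
6) 2272.727ms=15/2b +454.545ms=3/2b
7) 2727.273ms=9b +363.636ms=6/5b
8) 3090.909ms=51/5b +181.818ms=3/5b
9) 3272.727ms=54/5b +181.818ms=3/5b
10) 3454.545ms=57/5b +181.818ms=3/5b
Σ=12b of 12 (198bpm 3/8) — PASS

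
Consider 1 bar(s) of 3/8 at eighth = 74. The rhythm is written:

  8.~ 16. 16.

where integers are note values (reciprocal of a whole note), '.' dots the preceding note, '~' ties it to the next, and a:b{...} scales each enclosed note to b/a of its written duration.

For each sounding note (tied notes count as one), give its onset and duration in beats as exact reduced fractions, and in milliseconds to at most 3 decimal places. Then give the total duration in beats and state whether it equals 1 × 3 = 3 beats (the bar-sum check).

1) 0.0ms=0b +1824.324ms=9/4b
2) 1824.324ms=9/4b +608.108ms=3/4b
Σ=3b of 3 (74bpm 3/8) — PASS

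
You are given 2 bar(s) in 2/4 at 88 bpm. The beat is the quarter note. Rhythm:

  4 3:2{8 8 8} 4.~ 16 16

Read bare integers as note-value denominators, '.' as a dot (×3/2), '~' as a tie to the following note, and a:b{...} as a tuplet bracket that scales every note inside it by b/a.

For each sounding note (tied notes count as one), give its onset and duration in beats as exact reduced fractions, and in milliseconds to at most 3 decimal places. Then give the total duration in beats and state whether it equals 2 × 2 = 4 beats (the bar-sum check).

1) 0.0ms=0b +681.818ms=1b
2) 681.818ms=1b +227.273ms=1/3b
3) 909.091ms=4/3b +227.273ms=1/3b
4) 1136.364ms=5/3b +227.273ms=1/3b
5) 1363.636ms=2b +1193.182ms=7/4b
6) 2556.818ms=15/4b +170.455ms=1/4b
Σ=4b of 4 (88bpm 2/4) — PASS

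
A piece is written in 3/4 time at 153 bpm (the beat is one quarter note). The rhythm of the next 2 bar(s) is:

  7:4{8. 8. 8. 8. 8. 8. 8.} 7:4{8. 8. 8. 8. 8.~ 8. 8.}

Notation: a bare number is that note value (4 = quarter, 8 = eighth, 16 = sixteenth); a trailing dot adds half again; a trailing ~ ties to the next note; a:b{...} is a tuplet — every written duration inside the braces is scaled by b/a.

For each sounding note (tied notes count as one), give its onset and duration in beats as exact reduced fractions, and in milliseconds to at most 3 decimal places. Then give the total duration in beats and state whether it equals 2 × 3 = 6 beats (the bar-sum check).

1) 0.0ms=0b +168.067ms=3/7b
2) 168.067ms=3/7b +168.067ms=3/7b
3) 336.134ms=6/7b +168.067ms=3/7b
4) 504.202ms=9/7b +168.067ms=3/7b
5) 672.269ms=12/7b +168.067ms=3/7b
6) 840.336ms=15/7b +168.067ms=3/7b
7) 1008.403ms=18/7b +168.067ms=3/7b
8) 1176.471ms=3b +168.067ms=3/7b
9) 1344.538ms=24/7b +168.067ms=3/7b
10) 1512.605ms=27/7b +168.067ms=3/7b
11) 1680.672ms=30/7b +168.067ms=3/7b
12) 1848.739ms=33/7b +336.134ms=6/7b
13) 2184.874ms=39/7b +168.067ms=3/7b
Σ=6b of 6 (153bpm 3/4) — PASS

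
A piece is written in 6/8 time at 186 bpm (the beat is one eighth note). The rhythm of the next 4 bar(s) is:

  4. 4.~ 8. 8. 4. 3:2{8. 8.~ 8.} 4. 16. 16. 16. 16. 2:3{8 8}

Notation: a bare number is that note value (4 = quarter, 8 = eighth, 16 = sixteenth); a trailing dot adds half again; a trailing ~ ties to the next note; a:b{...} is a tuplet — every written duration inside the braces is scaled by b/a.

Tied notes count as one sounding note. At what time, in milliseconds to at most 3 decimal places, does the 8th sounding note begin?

1. 0.0ms @ 0 + 967.742ms (3)
2. 967.742ms @ 3 + 1451.613ms (9/2)
3. 2419.355ms @ 15/2 + 483.871ms (3/2)
4. 2903.226ms @ 9 + 967.742ms (3)
5. 3870.968ms @ 12 + 322.581ms (1)
6. 4193.548ms @ 13 + 645.161ms (2)
7. 4838.71ms @ 15 + 967.742ms (3)
8. 5806.452ms @ 18 + 241.935ms (3/4)
9. 6048.387ms @ 75/4 + 241.935ms (3/4)
10. 6290.323ms @ 39/2 + 241.935ms (3/4)
11. 6532.258ms @ 81/4 + 241.935ms (3/4)
12. 6774.194ms @ 21 + 483.871ms (3/2)
13. 7258.065ms @ 45/2 + 483.871ms (3/2)

note 8 onset = 18b = 5806.452ms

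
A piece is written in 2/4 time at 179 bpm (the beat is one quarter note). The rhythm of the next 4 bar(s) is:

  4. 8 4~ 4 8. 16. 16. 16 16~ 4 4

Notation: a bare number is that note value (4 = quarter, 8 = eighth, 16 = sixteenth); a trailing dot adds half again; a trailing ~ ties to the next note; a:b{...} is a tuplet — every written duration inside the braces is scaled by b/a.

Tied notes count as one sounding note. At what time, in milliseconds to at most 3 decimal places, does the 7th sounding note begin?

note 7 onset = 11/2b = 1843.575ms

1. 0.0ms @ 0 + 502.793ms (3/2)
2. 502.793ms @ 3/2 + 167.598ms (1/2)
3. 670.391ms @ 2 + 670.391ms (2)
4. 1340.782ms @ 4 + 251.397ms (3/4)
5. 1592.179ms @ 19/4 + 125.698ms (3/8)
6. 1717.877ms @ 41/8 + 125.698ms (3/8)
7. 1843.575ms @ 11/2 + 83.799ms (1/4)
8. 1927.374ms @ 23/4 + 418.994ms (5/4)
9. 2346.369ms @ 7 + 335.196ms (1)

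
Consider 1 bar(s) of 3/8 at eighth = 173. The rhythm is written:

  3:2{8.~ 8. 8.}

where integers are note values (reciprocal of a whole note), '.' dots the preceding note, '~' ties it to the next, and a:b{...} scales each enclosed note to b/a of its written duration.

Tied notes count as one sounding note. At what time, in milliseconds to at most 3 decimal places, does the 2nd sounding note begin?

note 2 onset = 2b = 693.642ms

1. 0.0ms @ 0 + 693.642ms (2)
2. 693.642ms @ 2 + 346.821ms (1)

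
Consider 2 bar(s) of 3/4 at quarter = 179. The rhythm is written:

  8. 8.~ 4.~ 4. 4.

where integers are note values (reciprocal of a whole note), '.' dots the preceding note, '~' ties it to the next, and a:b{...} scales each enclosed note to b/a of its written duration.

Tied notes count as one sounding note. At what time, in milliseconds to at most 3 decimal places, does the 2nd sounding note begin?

note 2 onset = 3/4b = 251.397ms

1. 0.0ms @ 0 + 251.397ms (3/4)
2. 251.397ms @ 3/4 + 1256.983ms (15/4)
3. 1508.38ms @ 9/2 + 502.793ms (3/2)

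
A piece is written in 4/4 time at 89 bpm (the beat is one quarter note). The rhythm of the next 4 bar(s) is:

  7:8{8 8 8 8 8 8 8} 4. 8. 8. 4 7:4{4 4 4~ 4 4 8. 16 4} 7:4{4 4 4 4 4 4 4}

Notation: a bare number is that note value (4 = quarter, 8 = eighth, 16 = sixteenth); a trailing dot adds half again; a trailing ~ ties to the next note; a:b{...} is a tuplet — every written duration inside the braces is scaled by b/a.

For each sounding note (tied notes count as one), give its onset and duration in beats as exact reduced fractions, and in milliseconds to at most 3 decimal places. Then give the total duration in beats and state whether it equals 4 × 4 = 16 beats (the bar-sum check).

1) 0.0ms=0b +385.233ms=4/7b
2) 385.233ms=4/7b +385.233ms=4/7b
3) 770.465ms=8/7b +385.233ms=4/7b
4) 1155.698ms=12/7b +385.233ms=4/7b
5) 1540.931ms=16/7b +385.233ms=4/7b
6) 1926.164ms=20/7b +385.233ms=4/7b
7) 2311.396ms=24/7b +385.233ms=4/7b
8) 2696.629ms=4b +1011.236ms=3/2b
9) 3707.865ms=11/2b +505.618ms=3/4b
10) 4213.483ms=25/4b +505.618ms=3/4b
11) 4719.101ms=7b +674.157ms=1b
12) 5393.258ms=8b +385.233ms=4/7b
13) 5778.491ms=60/7b +385.233ms=4/7b
14) 6163.724ms=64/7b +770.465ms=8/7b
15) 6934.189ms=72/7b +385.233ms=4/7b
16) 7319.422ms=76/7b +288.925ms=3/7b
17) 7608.347ms=79/7b +96.308ms=1/7b
18) 7704.655ms=80/7b +385.233ms=4/7b
19) 8089.888ms=12b +385.233ms=4/7b
20) 8475.12ms=88/7b +385.233ms=4/7b
21) 8860.353ms=92/7b +385.233ms=4/7b
22) 9245.586ms=96/7b +385.233ms=4/7b
23) 9630.819ms=100/7b +385.233ms=4/7b
24) 10016.051ms=104/7b +385.233ms=4/7b
25) 10401.284ms=108/7b +385.233ms=4/7b
Σ=16b of 16 (89bpm 4/4) — PASS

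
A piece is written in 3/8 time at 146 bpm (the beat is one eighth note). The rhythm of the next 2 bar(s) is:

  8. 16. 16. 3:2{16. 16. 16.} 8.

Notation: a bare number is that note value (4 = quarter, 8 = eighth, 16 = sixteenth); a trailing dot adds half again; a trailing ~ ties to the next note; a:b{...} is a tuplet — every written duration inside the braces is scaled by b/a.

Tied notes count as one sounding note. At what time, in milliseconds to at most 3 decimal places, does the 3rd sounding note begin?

note 3 onset = 9/4b = 924.658ms

1. 0.0ms @ 0 + 616.438ms (3/2)
2. 616.438ms @ 3/2 + 308.219ms (3/4)
3. 924.658ms @ 9/4 + 308.219ms (3/4)
4. 1232.877ms @ 3 + 205.479ms (1/2)
5. 1438.356ms @ 7/2 + 205.479ms (1/2)
6. 1643.836ms @ 4 + 205.479ms (1/2)
7. 1849.315ms @ 9/2 + 616.438ms (3/2)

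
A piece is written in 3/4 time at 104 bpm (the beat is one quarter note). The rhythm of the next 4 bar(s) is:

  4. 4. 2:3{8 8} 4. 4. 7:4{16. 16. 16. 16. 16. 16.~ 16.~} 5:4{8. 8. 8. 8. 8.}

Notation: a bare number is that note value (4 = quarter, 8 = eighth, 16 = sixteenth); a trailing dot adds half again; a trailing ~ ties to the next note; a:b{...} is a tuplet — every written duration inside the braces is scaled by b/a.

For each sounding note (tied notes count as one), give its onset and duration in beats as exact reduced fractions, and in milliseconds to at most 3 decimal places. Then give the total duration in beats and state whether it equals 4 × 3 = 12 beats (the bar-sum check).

1) 0.0ms=0b +865.385ms=3/2b
2) 865.385ms=3/2b +865.385ms=3/2b
3) 1730.769ms=3b +432.692ms=3/4b
4) 2163.462ms=15/4b +432.692ms=3/4b
5) 2596.154ms=9/2b +865.385ms=3/2b
6) 3461.538ms=6b +865.385ms=3/2b
7) 4326.923ms=15/2b +123.626ms=3/14b
8) 4450.549ms=54/7b +123.626ms=3/14b
9) 4574.176ms=111/14b +123.626ms=3/14b
10) 4697.802ms=57/7b +123.626ms=3/14b
11) 4821.429ms=117/14b +123.626ms=3/14b
12) 4945.055ms=60/7b +593.407ms=36/35b
13) 5538.462ms=48/5b +346.154ms=3/5b
14) 5884.615ms=51/5b +346.154ms=3/5b
15) 6230.769ms=54/5b +346.154ms=3/5b
16) 6576.923ms=57/5b +346.154ms=3/5b
Σ=12b of 12 (104bpm 3/4) — PASS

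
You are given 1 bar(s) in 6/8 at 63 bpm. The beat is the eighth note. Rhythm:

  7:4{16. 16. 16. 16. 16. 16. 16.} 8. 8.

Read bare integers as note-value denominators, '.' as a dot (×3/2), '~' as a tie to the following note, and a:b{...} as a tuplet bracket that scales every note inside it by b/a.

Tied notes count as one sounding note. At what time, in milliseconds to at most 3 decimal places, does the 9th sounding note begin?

1. 0.0ms @ 0 + 408.163ms (3/7)
2. 408.163ms @ 3/7 + 408.163ms (3/7)
3. 816.327ms @ 6/7 + 408.163ms (3/7)
4. 1224.49ms @ 9/7 + 408.163ms (3/7)
5. 1632.653ms @ 12/7 + 408.163ms (3/7)
6. 2040.816ms @ 15/7 + 408.163ms (3/7)
7. 2448.98ms @ 18/7 + 408.163ms (3/7)
8. 2857.143ms @ 3 + 1428.571ms (3/2)
9. 4285.714ms @ 9/2 + 1428.571ms (3/2)

note 9 onset = 9/2b = 4285.714ms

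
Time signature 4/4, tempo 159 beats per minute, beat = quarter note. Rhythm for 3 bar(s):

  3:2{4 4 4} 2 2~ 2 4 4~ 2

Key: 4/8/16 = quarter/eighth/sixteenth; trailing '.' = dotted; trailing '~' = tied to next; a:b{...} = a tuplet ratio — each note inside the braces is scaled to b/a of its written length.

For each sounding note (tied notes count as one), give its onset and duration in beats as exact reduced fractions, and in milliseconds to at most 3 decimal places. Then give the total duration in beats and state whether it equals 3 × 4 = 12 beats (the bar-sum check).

1) 0.0ms=0b +251.572ms=2/3b
2) 251.572ms=2/3b +251.572ms=2/3b
3) 503.145ms=4/3b +251.572ms=2/3b
4) 754.717ms=2b +754.717ms=2b
5) 1509.434ms=4b +1509.434ms=4b
6) 3018.868ms=8b +377.358ms=1b
7) 3396.226ms=9b +1132.075ms=3b
Σ=12b of 12 (159bpm 4/4) — PASS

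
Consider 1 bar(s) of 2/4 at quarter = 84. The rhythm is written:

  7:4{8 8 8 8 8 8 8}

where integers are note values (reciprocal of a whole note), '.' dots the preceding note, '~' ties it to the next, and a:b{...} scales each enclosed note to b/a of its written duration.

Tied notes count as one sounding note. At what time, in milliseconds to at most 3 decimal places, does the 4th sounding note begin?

1. 0.0ms @ 0 + 204.082ms (2/7)
2. 204.082ms @ 2/7 + 204.082ms (2/7)
3. 408.163ms @ 4/7 + 204.082ms (2/7)
4. 612.245ms @ 6/7 + 204.082ms (2/7)
5. 816.327ms @ 8/7 + 204.082ms (2/7)
6. 1020.408ms @ 10/7 + 204.082ms (2/7)
7. 1224.49ms @ 12/7 + 204.082ms (2/7)

note 4 onset = 6/7b = 612.245ms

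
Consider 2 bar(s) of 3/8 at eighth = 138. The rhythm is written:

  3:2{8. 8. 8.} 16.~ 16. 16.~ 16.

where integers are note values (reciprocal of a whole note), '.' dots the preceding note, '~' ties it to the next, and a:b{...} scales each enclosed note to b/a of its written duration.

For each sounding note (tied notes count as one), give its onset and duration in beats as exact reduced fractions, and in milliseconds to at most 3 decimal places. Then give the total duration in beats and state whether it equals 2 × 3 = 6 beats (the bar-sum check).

1) 0.0ms=0b +434.783ms=1b
2) 434.783ms=1b +434.783ms=1b
3) 869.565ms=2b +434.783ms=1b
4) 1304.348ms=3b +652.174ms=3/2b
5) 1956.522ms=9/2b +652.174ms=3/2b
Σ=6b of 6 (138bpm 3/8) — PASS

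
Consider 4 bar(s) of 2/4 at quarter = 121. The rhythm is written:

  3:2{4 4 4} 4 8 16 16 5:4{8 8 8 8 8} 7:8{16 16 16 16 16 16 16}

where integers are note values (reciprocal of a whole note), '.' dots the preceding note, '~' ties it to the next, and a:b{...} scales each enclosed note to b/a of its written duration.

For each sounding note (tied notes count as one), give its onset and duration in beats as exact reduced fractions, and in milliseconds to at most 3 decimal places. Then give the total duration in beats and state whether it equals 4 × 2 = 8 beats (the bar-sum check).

1) 0.0ms=0b +330.579ms=2/3b
2) 330.579ms=2/3b +330.579ms=2/3b
3) 661.157ms=4/3b +330.579ms=2/3b
4) 991.736ms=2b +495.868ms=1b
5) 1487.603ms=3b +247.934ms=1/2b
6) 1735.537ms=7/2b +123.967ms=1/4b
7) 1859.504ms=15/4b +123.967ms=1/4b
8) 1983.471ms=4b +198.347ms=2/5b
9) 2181.818ms=22/5b +198.347ms=2/5b
10) 2380.165ms=24/5b +198.347ms=2/5b
11) 2578.512ms=26/5b +198.347ms=2/5b
12) 2776.86ms=28/5b +198.347ms=2/5b
13) 2975.207ms=6b +141.677ms=2/7b
14) 3116.883ms=44/7b +141.677ms=2/7b
15) 3258.56ms=46/7b +141.677ms=2/7b
16) 3400.236ms=48/7b +141.677ms=2/7b
17) 3541.913ms=50/7b +141.677ms=2/7b
18) 3683.589ms=52/7b +141.677ms=2/7b
19) 3825.266ms=54/7b +141.677ms=2/7b
Σ=8b of 8 (121bpm 2/4) — PASS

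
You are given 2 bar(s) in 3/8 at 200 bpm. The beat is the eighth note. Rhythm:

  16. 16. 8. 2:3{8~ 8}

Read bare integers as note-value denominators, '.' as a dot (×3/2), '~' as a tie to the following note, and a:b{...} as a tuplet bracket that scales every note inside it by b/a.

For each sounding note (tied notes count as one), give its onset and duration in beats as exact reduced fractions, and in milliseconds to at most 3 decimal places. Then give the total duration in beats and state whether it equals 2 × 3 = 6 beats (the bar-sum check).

1) 0.0ms=0b +225.0ms=3/4b
2) 225.0ms=3/4b +225.0ms=3/4b
3) 450.0ms=3/2b +450.0ms=3/2b
4) 900.0ms=3b +900.0ms=3b
Σ=6b of 6 (200bpm 3/8) — PASS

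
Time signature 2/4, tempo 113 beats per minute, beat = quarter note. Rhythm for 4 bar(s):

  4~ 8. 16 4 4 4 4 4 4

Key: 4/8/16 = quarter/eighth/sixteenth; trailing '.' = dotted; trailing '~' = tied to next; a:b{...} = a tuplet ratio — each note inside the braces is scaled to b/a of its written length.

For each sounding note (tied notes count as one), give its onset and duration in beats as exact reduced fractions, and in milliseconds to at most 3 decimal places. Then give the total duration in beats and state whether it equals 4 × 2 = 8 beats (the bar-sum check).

1) 0.0ms=0b +929.204ms=7/4b
2) 929.204ms=7/4b +132.743ms=1/4b
3) 1061.947ms=2b +530.973ms=1b
4) 1592.92ms=3b +530.973ms=1b
5) 2123.894ms=4b +530.973ms=1b
6) 2654.867ms=5b +530.973ms=1b
7) 3185.841ms=6b +530.973ms=1b
8) 3716.814ms=7b +530.973ms=1b
Σ=8b of 8 (113bpm 2/4) — PASS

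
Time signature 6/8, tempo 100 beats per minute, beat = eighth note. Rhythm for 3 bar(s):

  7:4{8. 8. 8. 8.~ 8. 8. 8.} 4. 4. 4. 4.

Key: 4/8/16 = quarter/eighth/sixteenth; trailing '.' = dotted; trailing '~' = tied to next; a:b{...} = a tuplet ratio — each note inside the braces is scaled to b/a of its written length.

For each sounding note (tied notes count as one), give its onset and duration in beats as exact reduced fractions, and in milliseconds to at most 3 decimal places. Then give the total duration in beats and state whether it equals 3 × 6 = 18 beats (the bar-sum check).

1) 0.0ms=0b +514.286ms=6/7b
2) 514.286ms=6/7b +514.286ms=6/7b
3) 1028.571ms=12/7b +514.286ms=6/7b
4) 1542.857ms=18/7b +1028.571ms=12/7b
5) 2571.429ms=30/7b +514.286ms=6/7b
6) 3085.714ms=36/7b +514.286ms=6/7b
7) 3600.0ms=6b +1800.0ms=3b
8) 5400.0ms=9b +1800.0ms=3b
9) 7200.0ms=12b +1800.0ms=3b
10) 9000.0ms=15b +1800.0ms=3b
Σ=18b of 18 (100bpm 6/8) — PASS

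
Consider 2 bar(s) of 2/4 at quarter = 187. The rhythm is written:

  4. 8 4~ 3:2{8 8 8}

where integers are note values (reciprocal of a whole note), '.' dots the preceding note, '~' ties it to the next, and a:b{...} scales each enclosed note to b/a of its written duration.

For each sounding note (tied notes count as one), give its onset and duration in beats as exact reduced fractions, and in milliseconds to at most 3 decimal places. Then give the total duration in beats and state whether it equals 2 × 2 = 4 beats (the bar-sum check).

1) 0.0ms=0b +481.283ms=3/2b
2) 481.283ms=3/2b +160.428ms=1/2b
3) 641.711ms=2b +427.807ms=4/3b
4) 1069.519ms=10/3b +106.952ms=1/3b
5) 1176.471ms=11/3b +106.952ms=1/3b
Σ=4b of 4 (187bpm 2/4) — PASS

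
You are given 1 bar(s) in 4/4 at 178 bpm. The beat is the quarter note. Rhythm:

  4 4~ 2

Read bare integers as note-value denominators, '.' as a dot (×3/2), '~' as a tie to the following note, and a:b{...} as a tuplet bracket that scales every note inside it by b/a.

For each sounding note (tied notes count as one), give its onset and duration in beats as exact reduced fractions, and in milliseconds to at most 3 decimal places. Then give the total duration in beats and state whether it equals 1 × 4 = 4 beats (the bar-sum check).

1) 0.0ms=0b +337.079ms=1b
2) 337.079ms=1b +1011.236ms=3b
Σ=4b of 4 (178bpm 4/4) — PASS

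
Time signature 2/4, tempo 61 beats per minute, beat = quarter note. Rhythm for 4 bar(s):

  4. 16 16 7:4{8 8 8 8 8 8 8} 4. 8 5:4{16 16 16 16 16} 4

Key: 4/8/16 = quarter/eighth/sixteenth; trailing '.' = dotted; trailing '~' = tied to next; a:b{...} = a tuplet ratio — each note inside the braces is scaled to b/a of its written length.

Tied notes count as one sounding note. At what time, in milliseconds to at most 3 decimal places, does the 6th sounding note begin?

1. 0.0ms @ 0 + 1475.41ms (3/2)
2. 1475.41ms @ 3/2 + 245.902ms (1/4)
3. 1721.311ms @ 7/4 + 245.902ms (1/4)
4. 1967.213ms @ 2 + 281.03ms (2/7)
5. 2248.244ms @ 16/7 + 281.03ms (2/7)
6. 2529.274ms @ 18/7 + 281.03ms (2/7)
7. 2810.304ms @ 20/7 + 281.03ms (2/7)
8. 3091.335ms @ 22/7 + 281.03ms (2/7)
9. 3372.365ms @ 24/7 + 281.03ms (2/7)
10. 3653.396ms @ 26/7 + 281.03ms (2/7)
11. 3934.426ms @ 4 + 1475.41ms (3/2)
12. 5409.836ms @ 11/2 + 491.803ms (1/2)
13. 5901.639ms @ 6 + 196.721ms (1/5)
14. 6098.361ms @ 31/5 + 196.721ms (1/5)
15. 6295.082ms @ 32/5 + 196.721ms (1/5)
16. 6491.803ms @ 33/5 + 196.721ms (1/5)
17. 6688.525ms @ 34/5 + 196.721ms (1/5)
18. 6885.246ms @ 7 + 983.607ms (1)

note 6 onset = 18/7b = 2529.274ms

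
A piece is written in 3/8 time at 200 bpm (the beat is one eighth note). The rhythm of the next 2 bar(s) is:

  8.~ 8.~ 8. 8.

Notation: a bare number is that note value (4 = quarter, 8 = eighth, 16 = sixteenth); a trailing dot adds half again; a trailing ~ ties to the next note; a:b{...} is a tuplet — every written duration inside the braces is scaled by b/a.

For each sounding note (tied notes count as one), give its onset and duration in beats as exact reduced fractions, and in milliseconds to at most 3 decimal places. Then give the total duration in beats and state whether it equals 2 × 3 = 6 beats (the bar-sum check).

1) 0.0ms=0b +1350.0ms=9/2b
2) 1350.0ms=9/2b +450.0ms=3/2b
Σ=6b of 6 (200bpm 3/8) — PASS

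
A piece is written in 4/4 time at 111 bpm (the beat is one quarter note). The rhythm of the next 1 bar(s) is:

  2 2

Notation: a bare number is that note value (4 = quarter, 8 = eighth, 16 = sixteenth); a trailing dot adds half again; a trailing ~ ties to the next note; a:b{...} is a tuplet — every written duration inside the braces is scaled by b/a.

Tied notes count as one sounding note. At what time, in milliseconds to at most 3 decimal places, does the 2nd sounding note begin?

note 2 onset = 2b = 1081.081ms

1. 0.0ms @ 0 + 1081.081ms (2)
2. 1081.081ms @ 2 + 1081.081ms (2)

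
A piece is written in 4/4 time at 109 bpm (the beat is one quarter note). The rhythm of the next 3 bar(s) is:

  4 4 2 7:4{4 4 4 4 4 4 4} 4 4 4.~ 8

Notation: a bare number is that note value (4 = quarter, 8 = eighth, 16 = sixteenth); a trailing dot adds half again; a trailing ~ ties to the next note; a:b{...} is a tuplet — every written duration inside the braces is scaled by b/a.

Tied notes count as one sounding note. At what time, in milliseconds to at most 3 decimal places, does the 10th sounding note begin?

1. 0.0ms @ 0 + 550.459ms (1)
2. 550.459ms @ 1 + 550.459ms (1)
3. 1100.917ms @ 2 + 1100.917ms (2)
4. 2201.835ms @ 4 + 314.548ms (4/7)
5. 2516.383ms @ 32/7 + 314.548ms (4/7)
6. 2830.931ms @ 36/7 + 314.548ms (4/7)
7. 3145.478ms @ 40/7 + 314.548ms (4/7)
8. 3460.026ms @ 44/7 + 314.548ms (4/7)
9. 3774.574ms @ 48/7 + 314.548ms (4/7)
10. 4089.122ms @ 52/7 + 314.548ms (4/7)
11. 4403.67ms @ 8 + 550.459ms (1)
12. 4954.128ms @ 9 + 550.459ms (1)
13. 5504.587ms @ 10 + 1100.917ms (2)

note 10 onset = 52/7b = 4089.122ms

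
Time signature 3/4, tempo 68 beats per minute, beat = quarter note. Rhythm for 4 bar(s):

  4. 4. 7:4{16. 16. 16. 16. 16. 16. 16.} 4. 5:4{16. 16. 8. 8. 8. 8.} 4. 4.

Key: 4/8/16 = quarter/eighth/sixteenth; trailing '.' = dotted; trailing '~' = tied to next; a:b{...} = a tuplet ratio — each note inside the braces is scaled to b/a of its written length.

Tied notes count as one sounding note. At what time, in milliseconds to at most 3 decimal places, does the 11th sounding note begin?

note 11 onset = 6b = 5294.118ms

1. 0.0ms @ 0 + 1323.529ms (3/2)
2. 1323.529ms @ 3/2 + 1323.529ms (3/2)
3. 2647.059ms @ 3 + 189.076ms (3/14)
4. 2836.134ms @ 45/14 + 189.076ms (3/14)
5. 3025.21ms @ 24/7 + 189.076ms (3/14)
6. 3214.286ms @ 51/14 + 189.076ms (3/14)
7. 3403.361ms @ 27/7 + 189.076ms (3/14)
8. 3592.437ms @ 57/14 + 189.076ms (3/14)
9. 3781.513ms @ 30/7 + 189.076ms (3/14)
10. 3970.588ms @ 9/2 + 1323.529ms (3/2)
11. 5294.118ms @ 6 + 264.706ms (3/10)
12. 5558.824ms @ 63/10 + 264.706ms (3/10)
13. 5823.529ms @ 33/5 + 529.412ms (3/5)
14. 6352.941ms @ 36/5 + 529.412ms (3/5)
15. 6882.353ms @ 39/5 + 529.412ms (3/5)
16. 7411.765ms @ 42/5 + 529.412ms (3/5)
17. 7941.176ms @ 9 + 1323.529ms (3/2)
18. 9264.706ms @ 21/2 + 1323.529ms (3/2)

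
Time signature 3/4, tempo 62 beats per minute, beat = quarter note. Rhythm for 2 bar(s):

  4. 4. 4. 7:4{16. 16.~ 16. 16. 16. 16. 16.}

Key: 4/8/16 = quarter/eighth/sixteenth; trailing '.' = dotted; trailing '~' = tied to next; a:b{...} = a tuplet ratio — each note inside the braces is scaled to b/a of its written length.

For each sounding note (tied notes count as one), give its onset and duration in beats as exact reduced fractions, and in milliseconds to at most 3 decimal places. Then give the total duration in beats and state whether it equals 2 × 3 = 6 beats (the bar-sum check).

1) 0.0ms=0b +1451.613ms=3/2b
2) 1451.613ms=3/2b +1451.613ms=3/2b
3) 2903.226ms=3b +1451.613ms=3/2b
4) 4354.839ms=9/2b +207.373ms=3/14b
5) 4562.212ms=33/7b +414.747ms=3/7b
6) 4976.959ms=36/7b +207.373ms=3/14b
7) 5184.332ms=75/14b +207.373ms=3/14b
8) 5391.705ms=39/7b +207.373ms=3/14b
9) 5599.078ms=81/14b +207.373ms=3/14b
Σ=6b of 6 (62bpm 3/4) — PASS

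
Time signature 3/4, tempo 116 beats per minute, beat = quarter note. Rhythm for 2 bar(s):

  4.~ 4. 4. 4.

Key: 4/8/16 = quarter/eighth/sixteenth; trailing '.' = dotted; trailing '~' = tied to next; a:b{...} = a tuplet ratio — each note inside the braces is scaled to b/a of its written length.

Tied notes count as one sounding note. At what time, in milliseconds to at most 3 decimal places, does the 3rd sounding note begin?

1. 0.0ms @ 0 + 1551.724ms (3)
2. 1551.724ms @ 3 + 775.862ms (3/2)
3. 2327.586ms @ 9/2 + 775.862ms (3/2)

note 3 onset = 9/2b = 2327.586ms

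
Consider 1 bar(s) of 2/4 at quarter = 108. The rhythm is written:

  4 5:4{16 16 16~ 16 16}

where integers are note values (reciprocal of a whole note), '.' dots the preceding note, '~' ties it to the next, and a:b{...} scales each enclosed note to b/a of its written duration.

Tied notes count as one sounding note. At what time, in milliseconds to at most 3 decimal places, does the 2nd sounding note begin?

1. 0.0ms @ 0 + 555.556ms (1)
2. 555.556ms @ 1 + 111.111ms (1/5)
3. 666.667ms @ 6/5 + 111.111ms (1/5)
4. 777.778ms @ 7/5 + 222.222ms (2/5)
5. 1000.0ms @ 9/5 + 111.111ms (1/5)

note 2 onset = 1b = 555.556ms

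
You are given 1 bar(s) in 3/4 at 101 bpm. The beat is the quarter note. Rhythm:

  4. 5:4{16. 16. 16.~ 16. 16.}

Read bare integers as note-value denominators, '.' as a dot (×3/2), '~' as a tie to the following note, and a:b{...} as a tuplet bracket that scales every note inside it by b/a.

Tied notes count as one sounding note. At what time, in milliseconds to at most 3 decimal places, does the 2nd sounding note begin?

note 2 onset = 3/2b = 891.089ms

1. 0.0ms @ 0 + 891.089ms (3/2)
2. 891.089ms @ 3/2 + 178.218ms (3/10)
3. 1069.307ms @ 9/5 + 178.218ms (3/10)
4. 1247.525ms @ 21/10 + 356.436ms (3/5)
5. 1603.96ms @ 27/10 + 178.218ms (3/10)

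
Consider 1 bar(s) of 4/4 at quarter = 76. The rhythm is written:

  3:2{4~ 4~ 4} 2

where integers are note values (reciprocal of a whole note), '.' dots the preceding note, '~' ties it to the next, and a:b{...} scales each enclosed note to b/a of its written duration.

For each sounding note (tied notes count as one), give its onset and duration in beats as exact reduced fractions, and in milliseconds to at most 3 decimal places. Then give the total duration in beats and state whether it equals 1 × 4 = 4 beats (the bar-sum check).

1) 0.0ms=0b +1578.947ms=2b
2) 1578.947ms=2b +1578.947ms=2b
Σ=4b of 4 (76bpm 4/4) — PASS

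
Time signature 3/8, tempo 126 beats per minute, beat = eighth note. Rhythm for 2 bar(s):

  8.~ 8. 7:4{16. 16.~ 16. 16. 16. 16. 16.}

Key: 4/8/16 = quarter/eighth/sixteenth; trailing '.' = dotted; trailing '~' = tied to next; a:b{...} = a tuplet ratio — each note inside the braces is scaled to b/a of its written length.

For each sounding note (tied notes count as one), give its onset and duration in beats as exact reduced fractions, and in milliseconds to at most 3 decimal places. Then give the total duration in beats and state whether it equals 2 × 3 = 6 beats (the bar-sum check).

1) 0.0ms=0b +1428.571ms=3b
2) 1428.571ms=3b +204.082ms=3/7b
3) 1632.653ms=24/7b +408.163ms=6/7b
4) 2040.816ms=30/7b +204.082ms=3/7b
5) 2244.898ms=33/7b +204.082ms=3/7b
6) 2448.98ms=36/7b +204.082ms=3/7b
7) 2653.061ms=39/7b +204.082ms=3/7b
Σ=6b of 6 (126bpm 3/8) — PASS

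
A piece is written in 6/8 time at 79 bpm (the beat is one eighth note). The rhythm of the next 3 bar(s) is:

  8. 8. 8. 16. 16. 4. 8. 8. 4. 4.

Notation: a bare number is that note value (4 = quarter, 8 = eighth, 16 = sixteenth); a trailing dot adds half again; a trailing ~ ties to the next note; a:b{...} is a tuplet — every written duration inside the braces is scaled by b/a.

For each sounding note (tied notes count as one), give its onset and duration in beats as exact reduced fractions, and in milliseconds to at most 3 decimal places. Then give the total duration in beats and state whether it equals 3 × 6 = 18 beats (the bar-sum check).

1) 0.0ms=0b +1139.241ms=3/2b
2) 1139.241ms=3/2b +1139.241ms=3/2b
3) 2278.481ms=3b +1139.241ms=3/2b
4) 3417.722ms=9/2b +569.62ms=3/4b
5) 3987.342ms=21/4b +569.62ms=3/4b
6) 4556.962ms=6b +2278.481ms=3b
7) 6835.443ms=9b +1139.241ms=3/2b
8) 7974.684ms=21/2b +1139.241ms=3/2b
9) 9113.924ms=12b +2278.481ms=3b
10) 11392.405ms=15b +2278.481ms=3b
Σ=18b of 18 (79bpm 6/8) — PASS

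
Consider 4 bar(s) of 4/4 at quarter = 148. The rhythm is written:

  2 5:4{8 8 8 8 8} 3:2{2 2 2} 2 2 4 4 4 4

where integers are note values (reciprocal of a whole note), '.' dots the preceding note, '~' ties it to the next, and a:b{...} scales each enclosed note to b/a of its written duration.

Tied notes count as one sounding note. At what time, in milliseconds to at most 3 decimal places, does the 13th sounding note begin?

1. 0.0ms @ 0 + 810.811ms (2)
2. 810.811ms @ 2 + 162.162ms (2/5)
3. 972.973ms @ 12/5 + 162.162ms (2/5)
4. 1135.135ms @ 14/5 + 162.162ms (2/5)
5. 1297.297ms @ 16/5 + 162.162ms (2/5)
6. 1459.459ms @ 18/5 + 162.162ms (2/5)
7. 1621.622ms @ 4 + 540.541ms (4/3)
8. 2162.162ms @ 16/3 + 540.541ms (4/3)
9. 2702.703ms @ 20/3 + 540.541ms (4/3)
10. 3243.243ms @ 8 + 810.811ms (2)
11. 4054.054ms @ 10 + 810.811ms (2)
12. 4864.865ms @ 12 + 405.405ms (1)
13. 5270.27ms @ 13 + 405.405ms (1)
14. 5675.676ms @ 14 + 405.405ms (1)
15. 6081.081ms @ 15 + 405.405ms (1)

note 13 onset = 13b = 5270.27ms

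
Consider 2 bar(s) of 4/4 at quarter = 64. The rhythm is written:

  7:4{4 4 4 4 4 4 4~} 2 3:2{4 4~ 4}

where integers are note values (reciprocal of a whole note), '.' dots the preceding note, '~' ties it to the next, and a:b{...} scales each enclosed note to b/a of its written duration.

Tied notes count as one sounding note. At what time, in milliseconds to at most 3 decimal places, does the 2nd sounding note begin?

note 2 onset = 4/7b = 535.714ms

1. 0.0ms @ 0 + 535.714ms (4/7)
2. 535.714ms @ 4/7 + 535.714ms (4/7)
3. 1071.429ms @ 8/7 + 535.714ms (4/7)
4. 1607.143ms @ 12/7 + 535.714ms (4/7)
5. 2142.857ms @ 16/7 + 535.714ms (4/7)
6. 2678.571ms @ 20/7 + 535.714ms (4/7)
7. 3214.286ms @ 24/7 + 2410.714ms (18/7)
8. 5625.0ms @ 6 + 625.0ms (2/3)
9. 6250.0ms @ 20/3 + 1250.0ms (4/3)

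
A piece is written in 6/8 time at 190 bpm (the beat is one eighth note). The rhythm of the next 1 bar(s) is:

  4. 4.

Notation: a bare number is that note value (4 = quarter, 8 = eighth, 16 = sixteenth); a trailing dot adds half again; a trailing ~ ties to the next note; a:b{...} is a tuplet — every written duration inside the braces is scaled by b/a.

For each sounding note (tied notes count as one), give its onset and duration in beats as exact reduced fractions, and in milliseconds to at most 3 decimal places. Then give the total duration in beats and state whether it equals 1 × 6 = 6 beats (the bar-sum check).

1) 0.0ms=0b +947.368ms=3b
2) 947.368ms=3b +947.368ms=3b
Σ=6b of 6 (190bpm 6/8) — PASS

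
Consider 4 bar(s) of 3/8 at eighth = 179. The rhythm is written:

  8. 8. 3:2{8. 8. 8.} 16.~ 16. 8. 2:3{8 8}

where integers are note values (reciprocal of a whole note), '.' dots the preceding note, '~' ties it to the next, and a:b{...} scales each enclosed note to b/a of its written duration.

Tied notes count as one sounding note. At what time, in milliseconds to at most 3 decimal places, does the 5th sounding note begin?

1. 0.0ms @ 0 + 502.793ms (3/2)
2. 502.793ms @ 3/2 + 502.793ms (3/2)
3. 1005.587ms @ 3 + 335.196ms (1)
4. 1340.782ms @ 4 + 335.196ms (1)
5. 1675.978ms @ 5 + 335.196ms (1)
6. 2011.173ms @ 6 + 502.793ms (3/2)
7. 2513.966ms @ 15/2 + 502.793ms (3/2)
8. 3016.76ms @ 9 + 502.793ms (3/2)
9. 3519.553ms @ 21/2 + 502.793ms (3/2)

note 5 onset = 5b = 1675.978ms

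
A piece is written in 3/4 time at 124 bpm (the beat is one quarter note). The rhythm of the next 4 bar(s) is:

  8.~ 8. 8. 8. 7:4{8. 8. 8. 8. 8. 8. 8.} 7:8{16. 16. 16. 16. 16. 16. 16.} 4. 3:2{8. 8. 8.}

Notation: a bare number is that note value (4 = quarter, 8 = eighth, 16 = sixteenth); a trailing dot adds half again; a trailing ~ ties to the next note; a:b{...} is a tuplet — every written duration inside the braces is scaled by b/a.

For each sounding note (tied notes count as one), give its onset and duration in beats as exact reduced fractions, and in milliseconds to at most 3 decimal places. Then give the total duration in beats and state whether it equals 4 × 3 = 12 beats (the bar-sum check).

1) 0.0ms=0b +725.806ms=3/2b
2) 725.806ms=3/2b +362.903ms=3/4b
3) 1088.71ms=9/4b +362.903ms=3/4b
4) 1451.613ms=3b +207.373ms=3/7b
5) 1658.986ms=24/7b +207.373ms=3/7b
6) 1866.359ms=27/7b +207.373ms=3/7b
7) 2073.733ms=30/7b +207.373ms=3/7b
8) 2281.106ms=33/7b +207.373ms=3/7b
9) 2488.479ms=36/7b +207.373ms=3/7b
10) 2695.853ms=39/7b +207.373ms=3/7b
11) 2903.226ms=6b +207.373ms=3/7b
12) 3110.599ms=45/7b +207.373ms=3/7b
13) 3317.972ms=48/7b +207.373ms=3/7b
14) 3525.346ms=51/7b +207.373ms=3/7b
15) 3732.719ms=54/7b +207.373ms=3/7b
16) 3940.092ms=57/7b +207.373ms=3/7b
17) 4147.465ms=60/7b +207.373ms=3/7b
18) 4354.839ms=9b +725.806ms=3/2b
19) 5080.645ms=21/2b +241.935ms=1/2b
20) 5322.581ms=11b +241.935ms=1/2b
21) 5564.516ms=23/2b +241.935ms=1/2b
Σ=12b of 12 (124bpm 3/4) — PASS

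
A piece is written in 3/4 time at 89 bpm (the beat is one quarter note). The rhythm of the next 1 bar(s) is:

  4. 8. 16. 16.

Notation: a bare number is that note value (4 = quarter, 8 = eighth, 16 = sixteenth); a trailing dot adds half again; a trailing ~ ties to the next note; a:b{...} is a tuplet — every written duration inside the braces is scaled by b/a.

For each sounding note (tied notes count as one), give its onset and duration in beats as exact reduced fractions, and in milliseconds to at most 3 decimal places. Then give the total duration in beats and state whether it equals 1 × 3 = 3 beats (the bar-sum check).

1) 0.0ms=0b +1011.236ms=3/2b
2) 1011.236ms=3/2b +505.618ms=3/4b
3) 1516.854ms=9/4b +252.809ms=3/8b
4) 1769.663ms=21/8b +252.809ms=3/8b
Σ=3b of 3 (89bpm 3/4) — PASS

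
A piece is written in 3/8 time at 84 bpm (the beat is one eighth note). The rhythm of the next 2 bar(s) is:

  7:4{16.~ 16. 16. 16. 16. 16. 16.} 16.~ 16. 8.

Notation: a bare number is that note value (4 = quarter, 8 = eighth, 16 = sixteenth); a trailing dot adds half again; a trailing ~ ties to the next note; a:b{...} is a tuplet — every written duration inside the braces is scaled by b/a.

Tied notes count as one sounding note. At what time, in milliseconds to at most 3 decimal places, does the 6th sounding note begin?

1. 0.0ms @ 0 + 612.245ms (6/7)
2. 612.245ms @ 6/7 + 306.122ms (3/7)
3. 918.367ms @ 9/7 + 306.122ms (3/7)
4. 1224.49ms @ 12/7 + 306.122ms (3/7)
5. 1530.612ms @ 15/7 + 306.122ms (3/7)
6. 1836.735ms @ 18/7 + 306.122ms (3/7)
7. 2142.857ms @ 3 + 1071.429ms (3/2)
8. 3214.286ms @ 9/2 + 1071.429ms (3/2)

note 6 onset = 18/7b = 1836.735ms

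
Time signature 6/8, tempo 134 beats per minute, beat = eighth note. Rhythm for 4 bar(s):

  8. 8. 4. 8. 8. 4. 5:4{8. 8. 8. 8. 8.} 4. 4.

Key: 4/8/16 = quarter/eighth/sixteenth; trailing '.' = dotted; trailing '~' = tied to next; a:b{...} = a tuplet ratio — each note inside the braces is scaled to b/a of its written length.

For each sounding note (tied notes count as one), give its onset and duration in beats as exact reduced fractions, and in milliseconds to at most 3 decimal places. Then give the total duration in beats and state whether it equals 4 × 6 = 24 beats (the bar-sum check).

1) 0.0ms=0b +671.642ms=3/2b
2) 671.642ms=3/2b +671.642ms=3/2b
3) 1343.284ms=3b +1343.284ms=3b
4) 2686.567ms=6b +671.642ms=3/2b
5) 3358.209ms=15/2b +671.642ms=3/2b
6) 4029.851ms=9b +1343.284ms=3b
7) 5373.134ms=12b +537.313ms=6/5b
8) 5910.448ms=66/5b +537.313ms=6/5b
9) 6447.761ms=72/5b +537.313ms=6/5b
10) 6985.075ms=78/5b +537.313ms=6/5b
11) 7522.388ms=84/5b +537.313ms=6/5b
12) 8059.701ms=18b +1343.284ms=3b
13) 9402.985ms=21b +1343.284ms=3b
Σ=24b of 24 (134bpm 6/8) — PASS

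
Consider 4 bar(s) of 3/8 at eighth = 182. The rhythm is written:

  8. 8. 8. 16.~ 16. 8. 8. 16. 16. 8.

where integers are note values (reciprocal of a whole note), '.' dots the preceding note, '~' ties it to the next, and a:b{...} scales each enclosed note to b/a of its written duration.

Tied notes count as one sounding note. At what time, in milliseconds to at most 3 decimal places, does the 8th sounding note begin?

1. 0.0ms @ 0 + 494.505ms (3/2)
2. 494.505ms @ 3/2 + 494.505ms (3/2)
3. 989.011ms @ 3 + 494.505ms (3/2)
4. 1483.516ms @ 9/2 + 494.505ms (3/2)
5. 1978.022ms @ 6 + 494.505ms (3/2)
6. 2472.527ms @ 15/2 + 494.505ms (3/2)
7. 2967.033ms @ 9 + 247.253ms (3/4)
8. 3214.286ms @ 39/4 + 247.253ms (3/4)
9. 3461.538ms @ 21/2 + 494.505ms (3/2)

note 8 onset = 39/4b = 3214.286ms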